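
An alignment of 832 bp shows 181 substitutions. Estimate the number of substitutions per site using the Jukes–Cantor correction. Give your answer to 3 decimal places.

0.257

p = 181/832 ≈ 0.217548.
d = −(3/4) ln(1 − 4p/3) = −0.75 ln(1 − 0.290064) = −0.75 ln(0.709936)
  = −0.75 × (-0.342580) = 0.256935 substitutions/site.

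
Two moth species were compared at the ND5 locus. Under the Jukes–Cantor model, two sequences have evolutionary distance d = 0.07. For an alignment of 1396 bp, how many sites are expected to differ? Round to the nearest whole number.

93

Invert JC69: p = (3/4)(1 − e^(−4d/3)) = 0.75 × (1 − e^(-0.093333)) = 0.75 × (1 − 0.910890) = 0.066833.
Expected differing sites = pL ≈ 0.066833 × 1396 = 93.298868 ≈ 93.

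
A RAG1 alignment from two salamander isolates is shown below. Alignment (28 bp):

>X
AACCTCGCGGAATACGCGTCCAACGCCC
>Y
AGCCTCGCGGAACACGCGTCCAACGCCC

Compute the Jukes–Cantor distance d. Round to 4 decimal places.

0.0751

The sequences differ at 2 of 28 sites (2, 13), so p = 2/28 ≈ 0.071429.
d = −(3/4) ln(1 − 4p/3) = −0.75 ln(1 − 0.095239) = −0.75 ln(0.904761)
  = −0.75 × (-0.100084) = 0.075063 substitutions/site.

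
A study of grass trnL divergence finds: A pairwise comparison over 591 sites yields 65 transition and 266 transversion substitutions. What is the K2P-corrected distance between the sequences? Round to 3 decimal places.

1.130

P = 65/591 ≈ 0.109983 and Q = 266/591 ≈ 0.450085.
Under the Kimura two-parameter model, d = −½ ln(1 − 2P − Q) − ¼ ln(1 − 2Q).
1 − 2P − Q = 0.329949, giving −½ ln(0.329949) = 0.554409.
1 − 2Q = 0.09983, giving −¼ ln(0.09983) = 0.576072.
d = 0.554409 + 0.576072 = 1.130481.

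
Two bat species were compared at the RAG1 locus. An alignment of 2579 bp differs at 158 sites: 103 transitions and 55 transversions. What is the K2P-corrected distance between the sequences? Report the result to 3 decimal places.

P = 103/2579 ≈ 0.039938 and Q = 55/2579 ≈ 0.021326.
Under the Kimura two-parameter model, d = −½ ln(1 − 2P − Q) − ¼ ln(1 − 2Q).
1 − 2P − Q = 0.898798, giving −½ ln(0.898798) = 0.053348.
1 − 2Q = 0.957348, giving −¼ ln(0.957348) = 0.010897.
d = 0.053348 + 0.010897 = 0.064245.

0.064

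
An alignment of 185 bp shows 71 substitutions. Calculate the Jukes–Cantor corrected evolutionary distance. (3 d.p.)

p = 71/185 ≈ 0.383784.
d = −(3/4) ln(1 − 4p/3) = −0.75 ln(1 − 0.511712) = −0.75 ln(0.488288)
  = −0.75 × (-0.716850) = 0.537638 substitutions/site.

0.538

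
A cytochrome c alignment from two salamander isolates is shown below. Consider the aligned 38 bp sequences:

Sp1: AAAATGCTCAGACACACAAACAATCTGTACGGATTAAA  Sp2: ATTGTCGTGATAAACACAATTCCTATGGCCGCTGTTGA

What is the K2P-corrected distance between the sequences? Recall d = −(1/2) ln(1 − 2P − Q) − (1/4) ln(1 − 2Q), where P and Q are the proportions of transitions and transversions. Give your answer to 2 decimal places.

1.03

Of 38 sites, 3 differences are transitions and 17 are transversions, so P = 3/38 ≈ 0.078947 and Q = 17/38 ≈ 0.447368.
Under the Kimura two-parameter model, d = −½ ln(1 − 2P − Q) − ¼ ln(1 − 2Q).
1 − 2P − Q = 0.394738, giving −½ ln(0.394738) = 0.464767.
1 − 2Q = 0.105264, giving −¼ ln(0.105264) = 0.562821.
d = 0.464767 + 0.562821 = 1.027588.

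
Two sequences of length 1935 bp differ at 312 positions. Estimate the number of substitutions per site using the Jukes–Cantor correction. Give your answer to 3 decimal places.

p = 312/1935 ≈ 0.16124.
d = −(3/4) ln(1 − 4p/3) = −0.75 ln(1 − 0.214987) = −0.75 ln(0.785013)
  = −0.75 × (-0.242055) = 0.181541 substitutions/site.

0.182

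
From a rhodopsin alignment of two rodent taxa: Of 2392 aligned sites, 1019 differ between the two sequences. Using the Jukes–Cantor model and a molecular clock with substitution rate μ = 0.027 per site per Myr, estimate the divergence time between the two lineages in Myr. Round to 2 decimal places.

11.66

p = 1019/2392 ≈ 0.426003.
d = −(3/4) ln(1 − 4p/3) = −0.75 ln(1 − 0.568004) = −0.75 ln(0.431996)
  = −0.75 × (-0.839339) = 0.629504 substitutions/site.
Under a molecular clock d = 2μt, so t = d/(2μ) = 0.629504 / (2 × 0.027) = 11.66 Myr.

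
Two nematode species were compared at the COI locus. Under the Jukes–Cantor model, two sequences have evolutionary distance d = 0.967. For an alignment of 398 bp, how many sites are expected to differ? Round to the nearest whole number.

216

Invert JC69: p = (3/4)(1 − e^(−4d/3)) = 0.75 × (1 − e^(-1.289333)) = 0.75 × (1 − 0.275454) = 0.543410.
Expected differing sites = pL ≈ 0.543410 × 398 = 216.27718 ≈ 216.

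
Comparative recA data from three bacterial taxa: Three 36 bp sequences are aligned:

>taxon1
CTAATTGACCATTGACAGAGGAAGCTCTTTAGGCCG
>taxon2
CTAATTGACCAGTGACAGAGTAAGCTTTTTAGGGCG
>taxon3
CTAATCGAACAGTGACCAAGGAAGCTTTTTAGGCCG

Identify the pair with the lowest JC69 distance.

taxon1–taxon2: 4/36 differ, p = 0.111, d = 0.120.
taxon1–taxon3: 6/36 differ, p = 0.167, d = 0.188.
taxon2–taxon3: 6/36 differ, p = 0.167, d = 0.188.
The smallest distance is between taxon1 and taxon2.

taxon1 and taxon2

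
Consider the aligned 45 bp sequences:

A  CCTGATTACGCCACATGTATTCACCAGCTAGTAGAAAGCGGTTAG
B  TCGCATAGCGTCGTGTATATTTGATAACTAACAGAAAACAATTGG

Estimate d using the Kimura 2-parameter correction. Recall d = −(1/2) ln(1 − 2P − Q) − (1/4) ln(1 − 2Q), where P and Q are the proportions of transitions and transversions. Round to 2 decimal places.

Of 45 sites, 17 differences are transitions and 4 are transversions, so P = 17/45 ≈ 0.377778 and Q = 4/45 ≈ 0.088889.
Under the Kimura two-parameter model, d = −½ ln(1 − 2P − Q) − ¼ ln(1 − 2Q).
1 − 2P − Q = 0.155555, giving −½ ln(0.155555) = 0.930378.
1 − 2Q = 0.822222, giving −¼ ln(0.822222) = 0.048936.
d = 0.930378 + 0.048936 = 0.979314.

0.98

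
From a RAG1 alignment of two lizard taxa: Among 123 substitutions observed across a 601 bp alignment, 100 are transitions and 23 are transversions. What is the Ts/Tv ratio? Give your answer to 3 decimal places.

R = 100/23 = 4.347826… ≈ 4.348 (to 3 d.p.).

4.348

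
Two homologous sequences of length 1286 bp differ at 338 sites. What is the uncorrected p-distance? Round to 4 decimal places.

p = 338/1286 = 0.262830… ≈ 0.2628 (to 4 d.p.).

0.2628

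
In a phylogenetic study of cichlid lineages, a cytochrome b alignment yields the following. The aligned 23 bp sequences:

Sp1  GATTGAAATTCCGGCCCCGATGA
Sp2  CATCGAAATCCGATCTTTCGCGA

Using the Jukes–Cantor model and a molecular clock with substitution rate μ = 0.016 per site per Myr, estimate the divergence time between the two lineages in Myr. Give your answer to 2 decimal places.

The sequences differ at 12 of 23 sites, so p = 12/23 ≈ 0.521739.
d = −(3/4) ln(1 − 4p/3) = −0.75 ln(1 − 0.695652) = −0.75 ln(0.304348)
  = −0.75 × (-1.189583) = 0.892187 substitutions/site.
Under a molecular clock d = 2μt, so t = d/(2μ) = 0.892187 / (2 × 0.016) = 27.88 Myr.

27.88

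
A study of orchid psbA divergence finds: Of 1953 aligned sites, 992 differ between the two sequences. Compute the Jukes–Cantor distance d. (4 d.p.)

p = 992/1953 ≈ 0.507937.
d = −(3/4) ln(1 − 4p/3) = −0.75 ln(1 − 0.677249) = −0.75 ln(0.322751)
  = −0.75 × (-1.130874) = 0.848156 substitutions/site.

0.8482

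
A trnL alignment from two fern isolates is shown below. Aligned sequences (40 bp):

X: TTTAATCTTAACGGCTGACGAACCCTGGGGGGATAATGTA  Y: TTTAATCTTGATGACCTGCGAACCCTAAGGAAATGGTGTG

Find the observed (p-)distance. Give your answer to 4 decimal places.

The sequences differ at 13 of 40 positions.
p = 13/40 = 0.3250.

0.3250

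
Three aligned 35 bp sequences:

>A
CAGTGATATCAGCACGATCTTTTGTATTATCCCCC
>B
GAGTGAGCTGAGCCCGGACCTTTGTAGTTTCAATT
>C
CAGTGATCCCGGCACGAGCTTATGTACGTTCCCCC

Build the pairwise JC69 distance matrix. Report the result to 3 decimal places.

d(A,B) = 0.572, d(A,C) = 0.273, d(B,C) = 0.705

A–B: 14/35 sites differ → p = 0.4, d = −0.75 ln(1 − 0.533333) = 0.571605 ≈ 0.572.
A–C: 8/35 sites differ → p ≈ 0.228571, d = −0.75 ln(1 − 0.304761) = 0.272625 ≈ 0.273.
B–C: 16/35 sites differ → p ≈ 0.457143, d = −0.75 ln(1 − 0.609524) = 0.705292 ≈ 0.705.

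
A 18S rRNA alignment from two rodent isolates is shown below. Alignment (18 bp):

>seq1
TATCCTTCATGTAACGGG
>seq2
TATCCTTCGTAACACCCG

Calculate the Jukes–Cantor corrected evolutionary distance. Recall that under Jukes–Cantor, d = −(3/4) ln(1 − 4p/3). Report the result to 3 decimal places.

0.441

The sequences differ at 6 of 18 sites (9, 11, 12, 13, 16, 17), so p = 6/18 ≈ 0.333333.
d = −(3/4) ln(1 − 4p/3) = −0.75 ln(1 − 0.444444) = −0.75 ln(0.555556)
  = −0.75 × (-0.587786) = 0.440840 substitutions/site.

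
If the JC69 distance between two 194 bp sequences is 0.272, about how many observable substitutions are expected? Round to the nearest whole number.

44

Invert JC69: p = (3/4)(1 − e^(−4d/3)) = 0.75 × (1 − e^(-0.362667)) = 0.75 × (1 − 0.695818) = 0.228137.
Expected differing sites = pL ≈ 0.228137 × 194 = 44.258578 ≈ 44.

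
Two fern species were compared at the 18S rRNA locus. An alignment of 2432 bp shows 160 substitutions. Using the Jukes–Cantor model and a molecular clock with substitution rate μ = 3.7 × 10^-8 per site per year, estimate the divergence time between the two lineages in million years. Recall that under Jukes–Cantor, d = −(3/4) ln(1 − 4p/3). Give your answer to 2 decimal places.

p = 160/2432 ≈ 0.065789.
d = −(3/4) ln(1 − 4p/3) = −0.75 ln(1 − 0.087719) = −0.75 ln(0.912281)
  = −0.75 × (-0.091807) = 0.068855 substitutions/site.
Under a molecular clock d = 2μt, so t = d/(2μ) = 0.068855 / (2 × 3.7 × 10^-8) = 0.93 million years.

0.93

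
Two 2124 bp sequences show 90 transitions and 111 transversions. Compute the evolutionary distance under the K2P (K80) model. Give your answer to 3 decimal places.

P = 90/2124 ≈ 0.042373 and Q = 111/2124 ≈ 0.05226.
Under the Kimura two-parameter model, d = −½ ln(1 − 2P − Q) − ¼ ln(1 − 2Q).
1 − 2P − Q = 0.862994, giving −½ ln(0.862994) = 0.073674.
1 − 2Q = 0.89548, giving −¼ ln(0.89548) = 0.027599.
d = 0.073674 + 0.027599 = 0.101273.

0.101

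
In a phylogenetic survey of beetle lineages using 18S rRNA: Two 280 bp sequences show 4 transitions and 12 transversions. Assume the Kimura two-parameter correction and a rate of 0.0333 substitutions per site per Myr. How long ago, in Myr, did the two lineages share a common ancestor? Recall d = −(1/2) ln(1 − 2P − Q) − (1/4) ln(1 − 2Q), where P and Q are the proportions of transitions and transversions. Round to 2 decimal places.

0.89

P = 4/280 ≈ 0.014286 and Q = 12/280 ≈ 0.042857.
Under the Kimura two-parameter model, d = −½ ln(1 − 2P − Q) − ¼ ln(1 − 2Q).
1 − 2P − Q = 0.928571, giving −½ ln(0.928571) = 0.037054.
1 − 2Q = 0.914286, giving −¼ ln(0.914286) = 0.022403.
d = 0.037054 + 0.022403 = 0.059457.
Under a molecular clock d = 2μt, so t = d/(2μ) = 0.059457 / (2 × 0.0333) = 0.89 Myr.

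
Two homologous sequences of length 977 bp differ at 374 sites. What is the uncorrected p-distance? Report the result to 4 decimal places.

p = 374/977 = 0.382804… ≈ 0.3828 (to 4 d.p.).

0.3828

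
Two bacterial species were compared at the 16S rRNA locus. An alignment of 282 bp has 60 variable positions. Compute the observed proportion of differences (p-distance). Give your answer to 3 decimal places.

0.213

p = 60/282 = 0.212765… ≈ 0.213 (to 3 d.p.).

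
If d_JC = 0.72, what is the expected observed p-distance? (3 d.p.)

0.463

p = (3/4)(1 − e^(−4d/3)) = 0.75 × (1 − e^(-0.96)) = 0.75 × (1 − 0.382893) = 0.462830.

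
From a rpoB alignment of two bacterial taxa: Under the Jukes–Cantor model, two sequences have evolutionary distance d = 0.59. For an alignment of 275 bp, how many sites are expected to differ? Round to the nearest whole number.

112

Invert JC69: p = (3/4)(1 − e^(−4d/3)) = 0.75 × (1 − e^(-0.786667)) = 0.75 × (1 − 0.455360) = 0.408480.
Expected differing sites = pL ≈ 0.408480 × 275 = 112.332 ≈ 112.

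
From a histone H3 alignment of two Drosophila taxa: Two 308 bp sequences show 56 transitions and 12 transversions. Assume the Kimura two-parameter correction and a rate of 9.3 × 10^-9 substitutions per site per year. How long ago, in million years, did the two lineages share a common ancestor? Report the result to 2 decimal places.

P = 56/308 ≈ 0.181818 and Q = 12/308 ≈ 0.038961.
Under the Kimura two-parameter model, d = −½ ln(1 − 2P − Q) − ¼ ln(1 − 2Q).
1 − 2P − Q = 0.597403, giving −½ ln(0.597403) = 0.257582.
1 − 2Q = 0.922078, giving −¼ ln(0.922078) = 0.020281.
d = 0.257582 + 0.020281 = 0.277863.
Under a molecular clock d = 2μt, so t = d/(2μ) = 0.277863 / (2 × 9.3 × 10^-9) = 14.94 million years.

14.94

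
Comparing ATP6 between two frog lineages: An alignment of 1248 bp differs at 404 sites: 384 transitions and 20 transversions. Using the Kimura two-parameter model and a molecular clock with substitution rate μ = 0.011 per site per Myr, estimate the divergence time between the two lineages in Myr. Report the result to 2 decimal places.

23.05

P = 384/1248 ≈ 0.307692 and Q = 20/1248 ≈ 0.016026.
Under the Kimura two-parameter model, d = −½ ln(1 − 2P − Q) − ¼ ln(1 − 2Q).
1 − 2P − Q = 0.36859, giving −½ ln(0.36859) = 0.499035.
1 − 2Q = 0.967948, giving −¼ ln(0.967948) = 0.008144.
d = 0.499035 + 0.008144 = 0.507179.
Under a molecular clock d = 2μt, so t = d/(2μ) = 0.507179 / (2 × 0.011) = 23.05 Myr.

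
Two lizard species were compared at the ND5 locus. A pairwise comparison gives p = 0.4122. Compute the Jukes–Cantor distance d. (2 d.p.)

d = −(3/4) ln(1 − 4p/3) = −0.75 ln(1 − 0.5496) = −0.75 ln(0.4504)
  = −0.75 × (-0.797619) = 0.598214 substitutions/site.

0.60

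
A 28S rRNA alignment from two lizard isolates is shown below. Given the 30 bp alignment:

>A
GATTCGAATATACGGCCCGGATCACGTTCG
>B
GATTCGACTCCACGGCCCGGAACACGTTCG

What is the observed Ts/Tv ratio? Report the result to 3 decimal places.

0.333

Transitions are A↔G and C↔T; transversions are all other mismatches.
Transitions: 1. Transversions: 3.
R = 1/3 = 0.333333… ≈ 0.333 (to 3 d.p.).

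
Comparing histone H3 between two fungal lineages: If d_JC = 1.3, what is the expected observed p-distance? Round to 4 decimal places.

p = (3/4)(1 − e^(−4d/3)) = 0.75 × (1 − e^(-1.733333)) = 0.75 × (1 − 0.176695) = 0.617479.

0.6175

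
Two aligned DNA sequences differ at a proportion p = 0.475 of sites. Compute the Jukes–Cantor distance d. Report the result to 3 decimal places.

0.752

d = −(3/4) ln(1 − 4p/3) = −0.75 ln(1 − 0.633333) = −0.75 ln(0.366667)
  = −0.75 × (-1.003301) = 0.752476 substitutions/site.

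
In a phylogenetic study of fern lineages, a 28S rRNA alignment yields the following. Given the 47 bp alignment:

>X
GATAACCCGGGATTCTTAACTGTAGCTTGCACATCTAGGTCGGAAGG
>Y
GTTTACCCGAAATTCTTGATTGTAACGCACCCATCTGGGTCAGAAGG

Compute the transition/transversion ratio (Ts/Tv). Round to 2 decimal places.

Transitions are A↔G and C↔T; transversions are all other mismatches.
Transitions: 9. Transversions: 4.
R = 9/4 = 2.25.

2.25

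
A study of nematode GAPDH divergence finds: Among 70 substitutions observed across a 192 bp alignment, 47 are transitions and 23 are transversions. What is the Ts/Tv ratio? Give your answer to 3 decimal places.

R = 47/23 = 2.043478… ≈ 2.043 (to 3 d.p.).

2.043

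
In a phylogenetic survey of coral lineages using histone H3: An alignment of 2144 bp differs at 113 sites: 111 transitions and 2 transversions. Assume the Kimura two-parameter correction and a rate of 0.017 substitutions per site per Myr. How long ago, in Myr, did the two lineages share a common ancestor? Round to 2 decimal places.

1.64

P = 111/2144 ≈ 0.051772 and Q = 2/2144 ≈ 0.000933.
Under the Kimura two-parameter model, d = −½ ln(1 − 2P − Q) − ¼ ln(1 − 2Q).
1 − 2P − Q = 0.895523, giving −½ ln(0.895523) = 0.055174.
1 − 2Q = 0.998134, giving −¼ ln(0.998134) = 0.000467.
d = 0.055174 + 0.000467 = 0.055641.
Under a molecular clock d = 2μt, so t = d/(2μ) = 0.055641 / (2 × 0.017) = 1.64 Myr.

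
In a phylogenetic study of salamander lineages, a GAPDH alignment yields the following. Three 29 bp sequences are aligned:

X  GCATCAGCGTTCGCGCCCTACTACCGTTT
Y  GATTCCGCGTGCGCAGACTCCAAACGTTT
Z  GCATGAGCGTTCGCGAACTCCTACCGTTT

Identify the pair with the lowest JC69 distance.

X–Y: 10/29 differ, p = 0.345, d = 0.462.
X–Z: 4/29 differ, p = 0.138, d = 0.152.
Y–Z: 9/29 differ, p = 0.310, d = 0.401.
The smallest distance is between X and Z.

X and Z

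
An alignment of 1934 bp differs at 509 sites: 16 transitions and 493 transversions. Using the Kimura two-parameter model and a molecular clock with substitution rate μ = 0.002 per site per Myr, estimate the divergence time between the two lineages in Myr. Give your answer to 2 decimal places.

P = 16/1934 ≈ 0.008273 and Q = 493/1934 ≈ 0.254912.
Under the Kimura two-parameter model, d = −½ ln(1 − 2P − Q) − ¼ ln(1 − 2Q).
1 − 2P − Q = 0.728542, giving −½ ln(0.728542) = 0.158355.
1 − 2Q = 0.490176, giving −¼ ln(0.490176) = 0.178248.
d = 0.158355 + 0.178248 = 0.336603.
Under a molecular clock d = 2μt, so t = d/(2μ) = 0.336603 / (2 × 0.002) = 84.15 Myr.

84.15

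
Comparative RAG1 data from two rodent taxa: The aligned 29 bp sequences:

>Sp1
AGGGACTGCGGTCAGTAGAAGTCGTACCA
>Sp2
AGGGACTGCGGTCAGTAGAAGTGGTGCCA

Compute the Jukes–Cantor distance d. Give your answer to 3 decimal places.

The sequences differ at 2 of 29 sites (23, 26), so p = 2/29 ≈ 0.068966.
d = −(3/4) ln(1 − 4p/3) = −0.75 ln(1 − 0.091955) = −0.75 ln(0.908045)
  = −0.75 × (-0.096461) = 0.072346 substitutions/site.

0.072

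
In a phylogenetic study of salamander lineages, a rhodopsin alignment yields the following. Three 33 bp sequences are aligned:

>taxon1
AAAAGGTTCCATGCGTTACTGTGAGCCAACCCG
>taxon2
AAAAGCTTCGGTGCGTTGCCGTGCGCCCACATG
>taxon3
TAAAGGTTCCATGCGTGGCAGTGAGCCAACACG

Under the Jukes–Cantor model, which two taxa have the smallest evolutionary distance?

taxon1–taxon2: 9/33 differ, p = 0.273, d = 0.339.
taxon1–taxon3: 5/33 differ, p = 0.152, d = 0.169.
taxon2–taxon3: 9/33 differ, p = 0.273, d = 0.339.
The smallest distance is between taxon1 and taxon3.

taxon1 and taxon3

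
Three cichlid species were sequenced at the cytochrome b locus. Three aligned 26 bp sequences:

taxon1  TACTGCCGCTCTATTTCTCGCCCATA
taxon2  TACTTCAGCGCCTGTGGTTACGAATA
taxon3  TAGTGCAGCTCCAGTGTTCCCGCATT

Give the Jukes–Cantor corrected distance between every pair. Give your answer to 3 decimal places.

d(taxon1,taxon2) = 0.717, d(taxon1,taxon3) = 0.464, d(taxon2,taxon3) = 0.464

taxon1–taxon2: 12/26 sites differ → p ≈ 0.461538, d = −0.75 ln(1 − 0.615384) = 0.716632 ≈ 0.717.
taxon1–taxon3: 9/26 sites differ → p ≈ 0.346154, d = −0.75 ln(1 − 0.461539) = 0.464280 ≈ 0.464.
taxon2–taxon3: 9/26 sites differ → p ≈ 0.346154, d = −0.75 ln(1 − 0.461539) = 0.464280 ≈ 0.464.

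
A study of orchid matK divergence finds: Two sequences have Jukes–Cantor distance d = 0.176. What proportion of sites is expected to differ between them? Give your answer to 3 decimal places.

0.157

p = (3/4)(1 − e^(−4d/3)) = 0.75 × (1 − e^(-0.234667)) = 0.75 × (1 − 0.790834) = 0.156875.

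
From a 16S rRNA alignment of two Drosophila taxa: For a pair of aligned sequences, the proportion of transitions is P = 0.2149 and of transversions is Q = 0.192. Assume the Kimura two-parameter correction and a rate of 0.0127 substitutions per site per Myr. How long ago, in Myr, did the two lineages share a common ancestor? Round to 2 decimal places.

Under the Kimura two-parameter model, d = −½ ln(1 − 2P − Q) − ¼ ln(1 − 2Q).
1 − 2P − Q = 0.3782, giving −½ ln(0.3782) = 0.486166.
1 − 2Q = 0.616, giving −¼ ln(0.616) = 0.121127.
d = 0.486166 + 0.121127 = 0.607293.
Under a molecular clock d = 2μt, so t = d/(2μ) = 0.607293 / (2 × 0.0127) = 23.91 Myr.

23.91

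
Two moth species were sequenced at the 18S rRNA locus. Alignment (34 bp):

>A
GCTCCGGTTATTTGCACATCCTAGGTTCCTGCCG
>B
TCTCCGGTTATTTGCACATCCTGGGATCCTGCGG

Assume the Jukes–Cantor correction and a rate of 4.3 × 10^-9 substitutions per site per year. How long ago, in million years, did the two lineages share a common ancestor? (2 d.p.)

The sequences differ at 4 of 34 sites (1, 23, 26, 33), so p = 4/34 ≈ 0.117647.
d = −(3/4) ln(1 − 4p/3) = −0.75 ln(1 − 0.156863) = −0.75 ln(0.843137)
  = −0.75 × (-0.170626) = 0.127970 substitutions/site.
Under a molecular clock d = 2μt, so t = d/(2μ) = 0.127970 / (2 × 4.3 × 10^-9) = 14.88 million years.

14.88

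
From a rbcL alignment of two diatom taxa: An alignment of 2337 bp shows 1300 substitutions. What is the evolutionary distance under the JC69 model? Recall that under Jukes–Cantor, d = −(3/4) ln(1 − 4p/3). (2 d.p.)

1.02

p = 1300/2337 ≈ 0.556269.
d = −(3/4) ln(1 − 4p/3) = −0.75 ln(1 − 0.741692) = −0.75 ln(0.258308)
  = −0.75 × (-1.353603) = 1.015202 substitutions/site.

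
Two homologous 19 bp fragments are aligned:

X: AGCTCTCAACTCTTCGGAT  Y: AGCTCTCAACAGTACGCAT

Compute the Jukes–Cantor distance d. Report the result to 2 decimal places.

0.25

The sequences differ at 4 of 19 sites (11, 12, 14, 17), so p = 4/19 ≈ 0.210526.
d = −(3/4) ln(1 − 4p/3) = −0.75 ln(1 − 0.280701) = −0.75 ln(0.719299)
  = −0.75 × (-0.329478) = 0.247109 substitutions/site.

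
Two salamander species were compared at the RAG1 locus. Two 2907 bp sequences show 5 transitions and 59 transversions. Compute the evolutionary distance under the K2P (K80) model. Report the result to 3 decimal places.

0.022

P = 5/2907 ≈ 0.00172 and Q = 59/2907 ≈ 0.020296.
Under the Kimura two-parameter model, d = −½ ln(1 − 2P − Q) − ¼ ln(1 − 2Q).
1 − 2P − Q = 0.976264, giving −½ ln(0.976264) = 0.012011.
1 − 2Q = 0.959408, giving −¼ ln(0.959408) = 0.010360.
d = 0.012011 + 0.010360 = 0.022371.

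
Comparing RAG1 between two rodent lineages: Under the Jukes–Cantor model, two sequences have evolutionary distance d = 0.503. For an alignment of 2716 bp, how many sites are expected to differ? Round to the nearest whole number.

Invert JC69: p = (3/4)(1 − e^(−4d/3)) = 0.75 × (1 − e^(-0.670667)) = 0.75 × (1 − 0.511367) = 0.366475.
Expected differing sites = pL ≈ 0.366475 × 2716 = 995.3461 ≈ 995.

995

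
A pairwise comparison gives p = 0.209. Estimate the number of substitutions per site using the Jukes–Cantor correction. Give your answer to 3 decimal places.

0.245

d = −(3/4) ln(1 − 4p/3) = −0.75 ln(1 − 0.278667) = −0.75 ln(0.721333)
  = −0.75 × (-0.326654) = 0.244991 substitutions/site.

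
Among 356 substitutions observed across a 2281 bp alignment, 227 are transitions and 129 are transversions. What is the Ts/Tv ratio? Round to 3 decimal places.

R = 227/129 = 1.759689… ≈ 1.760 (to 3 d.p.).

1.760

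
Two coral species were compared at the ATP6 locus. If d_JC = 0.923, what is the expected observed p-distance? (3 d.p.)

0.531

p = (3/4)(1 − e^(−4d/3)) = 0.75 × (1 − e^(-1.230667)) = 0.75 × (1 − 0.292098) = 0.530927.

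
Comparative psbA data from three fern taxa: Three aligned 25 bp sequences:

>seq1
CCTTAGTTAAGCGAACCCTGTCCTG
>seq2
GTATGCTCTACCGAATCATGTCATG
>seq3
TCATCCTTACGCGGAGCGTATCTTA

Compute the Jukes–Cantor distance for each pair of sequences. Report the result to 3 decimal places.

d(seq1,seq2) = 0.663, d(seq1,seq3) = 0.663, d(seq2,seq3) = 0.886

seq1–seq2: 11/25 sites differ → p = 0.44, d = −0.75 ln(1 − 0.586667) = 0.662626 ≈ 0.663.
seq1–seq3: 11/25 sites differ → p = 0.44, d = −0.75 ln(1 − 0.586667) = 0.662626 ≈ 0.663.
seq2–seq3: 13/25 sites differ → p = 0.52, d = −0.75 ln(1 − 0.693333) = 0.886495 ≈ 0.886.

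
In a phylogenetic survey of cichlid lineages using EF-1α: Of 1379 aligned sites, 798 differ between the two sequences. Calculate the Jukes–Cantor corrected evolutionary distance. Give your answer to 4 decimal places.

1.1074

p = 798/1379 ≈ 0.57868.
d = −(3/4) ln(1 − 4p/3) = −0.75 ln(1 − 0.771573) = −0.75 ln(0.228427)
  = −0.75 × (-1.476539) = 1.107404 substitutions/site.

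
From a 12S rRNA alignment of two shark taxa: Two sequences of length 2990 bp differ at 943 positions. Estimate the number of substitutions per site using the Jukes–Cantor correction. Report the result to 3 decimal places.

p = 943/2990 ≈ 0.315385.
d = −(3/4) ln(1 − 4p/3) = −0.75 ln(1 − 0.420513) = −0.75 ln(0.579487)
  = −0.75 × (-0.545612) = 0.409209 substitutions/site.

0.409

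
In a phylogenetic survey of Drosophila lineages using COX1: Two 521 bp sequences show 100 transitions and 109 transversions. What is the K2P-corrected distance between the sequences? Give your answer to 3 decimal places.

P = 100/521 ≈ 0.191939 and Q = 109/521 ≈ 0.209213.
Under the Kimura two-parameter model, d = −½ ln(1 − 2P − Q) − ¼ ln(1 − 2Q).
1 − 2P − Q = 0.406909, giving −½ ln(0.406909) = 0.449583.
1 − 2Q = 0.581574, giving −¼ ln(0.581574) = 0.135504.
d = 0.449583 + 0.135504 = 0.585087.

0.585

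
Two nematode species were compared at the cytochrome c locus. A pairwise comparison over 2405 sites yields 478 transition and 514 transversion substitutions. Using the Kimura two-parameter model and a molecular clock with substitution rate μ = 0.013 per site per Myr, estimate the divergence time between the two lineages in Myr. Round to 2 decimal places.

P = 478/2405 ≈ 0.198753 and Q = 514/2405 ≈ 0.213721.
Under the Kimura two-parameter model, d = −½ ln(1 − 2P − Q) − ¼ ln(1 − 2Q).
1 − 2P − Q = 0.388773, giving −½ ln(0.388773) = 0.472380.
1 − 2Q = 0.572558, giving −¼ ln(0.572558) = 0.139410.
d = 0.472380 + 0.139410 = 0.611790.
Under a molecular clock d = 2μt, so t = d/(2μ) = 0.611790 / (2 × 0.013) = 23.53 Myr.

23.53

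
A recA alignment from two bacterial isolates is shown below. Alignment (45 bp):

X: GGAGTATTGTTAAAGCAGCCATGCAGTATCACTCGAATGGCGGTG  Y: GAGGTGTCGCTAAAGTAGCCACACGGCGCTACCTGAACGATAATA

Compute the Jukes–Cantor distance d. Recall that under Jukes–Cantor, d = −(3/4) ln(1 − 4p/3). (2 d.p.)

0.73

The sequences differ at 21 of 45 sites, so p = 21/45 ≈ 0.466667.
d = −(3/4) ln(1 − 4p/3) = −0.75 ln(1 − 0.622223) = −0.75 ln(0.377777)
  = −0.75 × (-0.973451) = 0.730088 substitutions/site.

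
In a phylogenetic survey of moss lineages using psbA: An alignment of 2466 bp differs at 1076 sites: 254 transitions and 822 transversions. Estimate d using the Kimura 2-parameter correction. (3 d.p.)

0.662

P = 254/2466 ≈ 0.103001 and Q = 822/2466 ≈ 0.333333.
Under the Kimura two-parameter model, d = −½ ln(1 − 2P − Q) − ¼ ln(1 − 2Q).
1 − 2P − Q = 0.460665, giving −½ ln(0.460665) = 0.387542.
1 − 2Q = 0.333334, giving −¼ ln(0.333334) = 0.274653.
d = 0.387542 + 0.274653 = 0.662195.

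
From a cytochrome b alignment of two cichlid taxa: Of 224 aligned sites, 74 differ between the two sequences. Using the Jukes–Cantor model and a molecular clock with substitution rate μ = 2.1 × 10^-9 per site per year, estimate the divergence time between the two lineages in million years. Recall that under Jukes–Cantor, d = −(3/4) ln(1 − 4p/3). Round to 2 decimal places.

p = 74/224 ≈ 0.330357.
d = −(3/4) ln(1 − 4p/3) = −0.75 ln(1 − 0.440476) = −0.75 ln(0.559524)
  = −0.75 × (-0.580669) = 0.435502 substitutions/site.
Under a molecular clock d = 2μt, so t = d/(2μ) = 0.435502 / (2 × 2.1 × 10^-9) = 103.69 million years.

103.69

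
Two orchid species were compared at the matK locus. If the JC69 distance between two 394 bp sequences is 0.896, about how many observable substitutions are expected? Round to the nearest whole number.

206

Invert JC69: p = (3/4)(1 − e^(−4d/3)) = 0.75 × (1 − e^(-1.194667)) = 0.75 × (1 − 0.302805) = 0.522896.
Expected differing sites = pL ≈ 0.522896 × 394 = 206.021024 ≈ 206.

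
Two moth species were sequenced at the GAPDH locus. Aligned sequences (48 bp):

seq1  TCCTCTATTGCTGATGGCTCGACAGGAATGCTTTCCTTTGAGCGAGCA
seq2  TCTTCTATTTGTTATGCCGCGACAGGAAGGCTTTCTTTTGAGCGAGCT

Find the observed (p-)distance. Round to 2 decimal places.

The sequences differ at 9 of 48 positions (sites 3, 10, 11, 13, 17, 19, 29, 36, 48).
p = 9/48 = 0.1875 ≈ 0.19 (to 2 d.p.).

0.19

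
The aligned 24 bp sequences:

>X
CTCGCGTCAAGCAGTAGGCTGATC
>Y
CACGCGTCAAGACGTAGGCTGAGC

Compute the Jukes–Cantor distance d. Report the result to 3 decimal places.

0.188

The sequences differ at 4 of 24 sites (2, 12, 13, 23), so p = 4/24 ≈ 0.166667.
d = −(3/4) ln(1 − 4p/3) = −0.75 ln(1 − 0.222223) = −0.75 ln(0.777777)
  = −0.75 × (-0.251315) = 0.188486 substitutions/site.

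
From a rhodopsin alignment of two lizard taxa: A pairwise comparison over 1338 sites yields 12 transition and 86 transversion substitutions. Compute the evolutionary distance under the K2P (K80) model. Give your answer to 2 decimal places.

P = 12/1338 ≈ 0.008969 and Q = 86/1338 ≈ 0.064275.
Under the Kimura two-parameter model, d = −½ ln(1 − 2P − Q) − ¼ ln(1 − 2Q).
1 − 2P − Q = 0.917787, giving −½ ln(0.917787) = 0.042895.
1 − 2Q = 0.87145, giving −¼ ln(0.87145) = 0.034399.
d = 0.042895 + 0.034399 = 0.077294.

0.08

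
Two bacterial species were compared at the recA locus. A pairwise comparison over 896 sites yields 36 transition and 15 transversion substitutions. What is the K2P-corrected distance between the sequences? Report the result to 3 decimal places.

0.060

P = 36/896 ≈ 0.040179 and Q = 15/896 ≈ 0.016741.
Under the Kimura two-parameter model, d = −½ ln(1 − 2P − Q) − ¼ ln(1 − 2Q).
1 − 2P − Q = 0.902901, giving −½ ln(0.902901) = 0.051071.
1 − 2Q = 0.966518, giving −¼ ln(0.966518) = 0.008514.
d = 0.051071 + 0.008514 = 0.059585.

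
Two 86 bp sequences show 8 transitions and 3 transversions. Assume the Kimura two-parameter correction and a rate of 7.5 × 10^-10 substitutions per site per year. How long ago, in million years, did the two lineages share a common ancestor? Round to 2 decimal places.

P = 8/86 ≈ 0.093023 and Q = 3/86 ≈ 0.034884.
Under the Kimura two-parameter model, d = −½ ln(1 − 2P − Q) − ¼ ln(1 − 2Q).
1 − 2P − Q = 0.77907, giving −½ ln(0.77907) = 0.124827.
1 − 2Q = 0.930232, giving −¼ ln(0.930232) = 0.018080.
d = 0.124827 + 0.018080 = 0.142907.
Under a molecular clock d = 2μt, so t = d/(2μ) = 0.142907 / (2 × 7.5 × 10^-10) = 95.27 million years.

95.27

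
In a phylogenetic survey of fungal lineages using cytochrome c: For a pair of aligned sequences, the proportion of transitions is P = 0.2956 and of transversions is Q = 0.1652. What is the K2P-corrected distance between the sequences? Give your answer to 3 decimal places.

0.806

Under the Kimura two-parameter model, d = −½ ln(1 − 2P − Q) − ¼ ln(1 − 2Q).
1 − 2P − Q = 0.2436, giving −½ ln(0.2436) = 0.706114.
1 − 2Q = 0.6696, giving −¼ ln(0.6696) = 0.100269.
d = 0.706114 + 0.100269 = 0.806383.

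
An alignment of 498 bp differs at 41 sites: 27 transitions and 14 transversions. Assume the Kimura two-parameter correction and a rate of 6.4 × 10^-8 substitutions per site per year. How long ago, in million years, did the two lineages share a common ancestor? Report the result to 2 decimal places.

0.69

P = 27/498 ≈ 0.054217 and Q = 14/498 ≈ 0.028112.
Under the Kimura two-parameter model, d = −½ ln(1 − 2P − Q) − ¼ ln(1 − 2Q).
1 − 2P − Q = 0.863454, giving −½ ln(0.863454) = 0.073407.
1 − 2Q = 0.943776, giving −¼ ln(0.943776) = 0.014467.
d = 0.073407 + 0.014467 = 0.087874.
Under a molecular clock d = 2μt, so t = d/(2μ) = 0.087874 / (2 × 6.4 × 10^-8) = 0.69 million years.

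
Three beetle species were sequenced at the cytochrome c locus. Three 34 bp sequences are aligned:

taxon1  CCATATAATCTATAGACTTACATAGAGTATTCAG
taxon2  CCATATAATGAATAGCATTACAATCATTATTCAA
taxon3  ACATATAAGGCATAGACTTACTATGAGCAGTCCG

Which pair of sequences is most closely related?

taxon1 and taxon2

taxon1–taxon2: 9/34 differ, p = 0.265, d = 0.326.
taxon1–taxon3: 10/34 differ, p = 0.294, d = 0.373.
taxon2–taxon3: 12/34 differ, p = 0.353, d = 0.477.
The smallest distance is between taxon1 and taxon2.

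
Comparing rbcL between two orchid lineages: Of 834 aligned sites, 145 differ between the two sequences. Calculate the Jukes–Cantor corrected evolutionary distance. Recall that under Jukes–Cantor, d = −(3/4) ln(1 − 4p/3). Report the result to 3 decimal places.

0.198

p = 145/834 ≈ 0.173861.
d = −(3/4) ln(1 − 4p/3) = −0.75 ln(1 − 0.231815) = −0.75 ln(0.768185)
  = −0.75 × (-0.263725) = 0.197794 substitutions/site.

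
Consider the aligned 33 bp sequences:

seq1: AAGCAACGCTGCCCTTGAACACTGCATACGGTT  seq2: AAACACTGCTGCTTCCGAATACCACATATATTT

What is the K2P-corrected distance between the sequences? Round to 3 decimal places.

Of 33 sites, 11 differences are transitions and 2 are transversions, so P = 11/33 ≈ 0.333333 and Q = 2/33 ≈ 0.060606.
Under the Kimura two-parameter model, d = −½ ln(1 − 2P − Q) − ¼ ln(1 − 2Q).
1 − 2P − Q = 0.272728, giving −½ ln(0.272728) = 0.649640.
1 − 2Q = 0.878788, giving −¼ ln(0.878788) = 0.032303.
d = 0.649640 + 0.032303 = 0.681943.

0.682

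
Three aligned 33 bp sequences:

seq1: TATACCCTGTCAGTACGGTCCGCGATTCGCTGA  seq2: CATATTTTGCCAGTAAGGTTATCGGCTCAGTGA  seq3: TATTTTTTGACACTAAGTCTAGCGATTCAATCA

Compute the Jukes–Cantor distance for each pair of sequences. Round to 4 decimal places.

d(seq1,seq2) = 0.5587, d(seq1,seq3) = 0.6254, d(seq2,seq3) = 0.4408

seq1–seq2: 13/33 sites differ → p ≈ 0.393939, d = −0.75 ln(1 − 0.525252) = 0.558728 ≈ 0.5587.
seq1–seq3: 14/33 sites differ → p ≈ 0.424242, d = −0.75 ln(1 − 0.565656) = 0.625439 ≈ 0.6254.
seq2–seq3: 11/33 sites differ → p ≈ 0.333333, d = −0.75 ln(1 − 0.444444) = 0.440839 ≈ 0.4408.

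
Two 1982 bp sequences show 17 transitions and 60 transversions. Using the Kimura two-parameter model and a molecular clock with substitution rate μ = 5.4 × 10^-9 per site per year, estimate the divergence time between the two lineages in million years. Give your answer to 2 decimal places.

3.70

P = 17/1982 ≈ 0.008577 and Q = 60/1982 ≈ 0.030272.
Under the Kimura two-parameter model, d = −½ ln(1 − 2P − Q) − ¼ ln(1 − 2Q).
1 − 2P − Q = 0.952574, giving −½ ln(0.952574) = 0.024294.
1 − 2Q = 0.939456, giving −¼ ln(0.939456) = 0.015614.
d = 0.024294 + 0.015614 = 0.039908.
Under a molecular clock d = 2μt, so t = d/(2μ) = 0.039908 / (2 × 5.4 × 10^-9) = 3.70 million years.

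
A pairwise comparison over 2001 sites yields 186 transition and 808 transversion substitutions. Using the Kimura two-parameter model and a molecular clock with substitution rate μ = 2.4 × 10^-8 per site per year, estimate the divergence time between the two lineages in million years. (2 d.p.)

17.86

P = 186/2001 ≈ 0.092954 and Q = 808/2001 ≈ 0.403798.
Under the Kimura two-parameter model, d = −½ ln(1 − 2P − Q) − ¼ ln(1 − 2Q).
1 − 2P − Q = 0.410294, giving −½ ln(0.410294) = 0.445441.
1 − 2Q = 0.192404, giving −¼ ln(0.192404) = 0.412039.
d = 0.445441 + 0.412039 = 0.857480.
Under a molecular clock d = 2μt, so t = d/(2μ) = 0.857480 / (2 × 2.4 × 10^-8) = 17.86 million years.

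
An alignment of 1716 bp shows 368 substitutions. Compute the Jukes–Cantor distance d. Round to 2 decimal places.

0.25

p = 368/1716 ≈ 0.214452.
d = −(3/4) ln(1 − 4p/3) = −0.75 ln(1 − 0.285936) = −0.75 ln(0.714064)
  = −0.75 × (-0.336783) = 0.252587 substitutions/site.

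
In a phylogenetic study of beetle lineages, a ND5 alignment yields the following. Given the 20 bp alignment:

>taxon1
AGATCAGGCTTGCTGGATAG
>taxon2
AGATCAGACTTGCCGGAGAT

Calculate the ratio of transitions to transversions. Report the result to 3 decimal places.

Transitions are A↔G and C↔T; transversions are all other mismatches.
Transitions: 2. Transversions: 2.
R = 2/2 = 1.000.

1.000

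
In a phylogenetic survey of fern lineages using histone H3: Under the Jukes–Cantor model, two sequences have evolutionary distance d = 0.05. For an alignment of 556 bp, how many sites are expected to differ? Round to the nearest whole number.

27

Invert JC69: p = (3/4)(1 − e^(−4d/3)) = 0.75 × (1 − e^(-0.066667)) = 0.75 × (1 − 0.935507) = 0.048370.
Expected differing sites = pL ≈ 0.048370 × 556 = 26.89372 ≈ 27.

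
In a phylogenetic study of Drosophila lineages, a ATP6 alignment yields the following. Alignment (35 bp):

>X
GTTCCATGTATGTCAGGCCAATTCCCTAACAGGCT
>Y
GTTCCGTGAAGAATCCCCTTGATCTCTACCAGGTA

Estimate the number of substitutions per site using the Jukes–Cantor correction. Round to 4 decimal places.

0.7823

The sequences differ at 17 of 35 sites, so p = 17/35 ≈ 0.485714.
d = −(3/4) ln(1 − 4p/3) = −0.75 ln(1 − 0.647619) = −0.75 ln(0.352381)
  = −0.75 × (-1.043042) = 0.782282 substitutions/site.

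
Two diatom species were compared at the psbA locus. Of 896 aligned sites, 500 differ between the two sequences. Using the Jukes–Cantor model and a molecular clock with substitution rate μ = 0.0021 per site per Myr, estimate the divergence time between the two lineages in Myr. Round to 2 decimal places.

243.35

p = 500/896 ≈ 0.558036.
d = −(3/4) ln(1 − 4p/3) = −0.75 ln(1 − 0.744048) = −0.75 ln(0.255952)
  = −0.75 × (-1.362765) = 1.022074 substitutions/site.
Under a molecular clock d = 2μt, so t = d/(2μ) = 1.022074 / (2 × 0.0021) = 243.35 Myr.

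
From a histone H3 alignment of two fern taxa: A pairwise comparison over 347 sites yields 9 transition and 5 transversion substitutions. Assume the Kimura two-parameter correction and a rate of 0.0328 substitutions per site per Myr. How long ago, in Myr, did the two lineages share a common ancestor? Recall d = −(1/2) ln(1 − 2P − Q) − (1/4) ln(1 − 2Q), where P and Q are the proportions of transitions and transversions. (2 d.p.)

0.63

P = 9/347 ≈ 0.025937 and Q = 5/347 ≈ 0.014409.
Under the Kimura two-parameter model, d = −½ ln(1 − 2P − Q) − ¼ ln(1 − 2Q).
1 − 2P − Q = 0.933717, giving −½ ln(0.933717) = 0.034291.
1 − 2Q = 0.971182, giving −¼ ln(0.971182) = 0.007310.
d = 0.034291 + 0.007310 = 0.041601.
Under a molecular clock d = 2μt, so t = d/(2μ) = 0.041601 / (2 × 0.0328) = 0.63 Myr.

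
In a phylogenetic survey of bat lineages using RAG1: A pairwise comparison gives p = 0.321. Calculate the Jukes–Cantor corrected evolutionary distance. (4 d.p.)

0.4190

d = −(3/4) ln(1 − 4p/3) = −0.75 ln(1 − 0.428) = −0.75 ln(0.572)
  = −0.75 × (-0.558616) = 0.418962 substitutions/site.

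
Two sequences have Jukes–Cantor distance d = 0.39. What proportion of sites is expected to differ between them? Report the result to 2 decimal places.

0.30

p = (3/4)(1 − e^(−4d/3)) = 0.75 × (1 − e^(-0.52)) = 0.75 × (1 − 0.594521) = 0.304109.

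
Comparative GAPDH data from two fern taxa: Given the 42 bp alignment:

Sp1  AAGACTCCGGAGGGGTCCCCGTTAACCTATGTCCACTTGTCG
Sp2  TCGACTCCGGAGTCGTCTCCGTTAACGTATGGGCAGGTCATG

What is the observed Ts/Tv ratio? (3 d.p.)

0.182

Transitions are A↔G and C↔T; transversions are all other mismatches.
Transitions: 2. Transversions: 11.
R = 2/11 = 0.181818… ≈ 0.182 (to 3 d.p.).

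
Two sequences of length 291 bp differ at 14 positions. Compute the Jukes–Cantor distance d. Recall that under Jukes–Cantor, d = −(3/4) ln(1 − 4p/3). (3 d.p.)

p = 14/291 ≈ 0.04811.
d = −(3/4) ln(1 − 4p/3) = −0.75 ln(1 − 0.064147) = −0.75 ln(0.935853)
  = −0.75 × (-0.066297) = 0.049723 substitutions/site.

0.050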